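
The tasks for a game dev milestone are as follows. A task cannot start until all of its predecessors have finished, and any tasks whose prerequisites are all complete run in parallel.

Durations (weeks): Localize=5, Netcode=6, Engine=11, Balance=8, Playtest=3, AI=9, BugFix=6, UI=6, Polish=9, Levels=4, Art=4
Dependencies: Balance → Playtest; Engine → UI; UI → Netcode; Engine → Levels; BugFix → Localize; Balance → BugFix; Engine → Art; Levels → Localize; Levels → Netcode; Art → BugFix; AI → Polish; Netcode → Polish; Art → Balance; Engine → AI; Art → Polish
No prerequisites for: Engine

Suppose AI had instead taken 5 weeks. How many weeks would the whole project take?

34

Critical path before the change: Engine→Art→Balance→BugFix→Localize = 11+4+8+6+5 = 34 giving 34 weeks.
The longest path through AI is only 29 weeks, so AI has float 5.
No other chain overtakes it, so the finish is 34 weeks.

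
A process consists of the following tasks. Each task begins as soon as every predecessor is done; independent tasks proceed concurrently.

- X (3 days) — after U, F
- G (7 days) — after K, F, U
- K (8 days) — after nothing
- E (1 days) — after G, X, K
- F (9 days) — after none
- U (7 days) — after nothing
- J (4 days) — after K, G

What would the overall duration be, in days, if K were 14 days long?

The binding path is F→G→J = 9+7+4 = 20; finish at 20 days.
K has 1 day of float (longest path through it is 19).
The binding chain switches to K→G→J = 14+7+4 = 25; finish 25 days.

25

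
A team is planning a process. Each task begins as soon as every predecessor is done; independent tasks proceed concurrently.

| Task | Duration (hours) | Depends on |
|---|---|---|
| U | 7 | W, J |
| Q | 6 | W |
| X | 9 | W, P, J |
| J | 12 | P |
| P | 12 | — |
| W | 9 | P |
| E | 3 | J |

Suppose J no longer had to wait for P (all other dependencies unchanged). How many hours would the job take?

Original critical path: P→J→X = 12+12+9 = 33 ⇒ 33 hours.
Without P→J, J's earliest start moves from 12 to 0.
New critical path: P→W→X = 12+9+9 = 30 ⇒ 30 hours.

30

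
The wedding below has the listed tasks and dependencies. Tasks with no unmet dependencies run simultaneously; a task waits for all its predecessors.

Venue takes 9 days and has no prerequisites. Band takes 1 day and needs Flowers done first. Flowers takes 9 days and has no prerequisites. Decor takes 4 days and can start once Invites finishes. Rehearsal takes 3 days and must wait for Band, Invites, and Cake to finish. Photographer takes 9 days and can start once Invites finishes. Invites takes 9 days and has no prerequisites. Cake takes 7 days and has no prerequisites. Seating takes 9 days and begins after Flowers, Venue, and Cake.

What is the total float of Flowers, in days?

Venue→Seating = 9+9 = 18 sets the makespan at 18 days.
The longest chain containing Flowers totals 18 days.
So Flowers can slip 9 − 9 = 0 days.

0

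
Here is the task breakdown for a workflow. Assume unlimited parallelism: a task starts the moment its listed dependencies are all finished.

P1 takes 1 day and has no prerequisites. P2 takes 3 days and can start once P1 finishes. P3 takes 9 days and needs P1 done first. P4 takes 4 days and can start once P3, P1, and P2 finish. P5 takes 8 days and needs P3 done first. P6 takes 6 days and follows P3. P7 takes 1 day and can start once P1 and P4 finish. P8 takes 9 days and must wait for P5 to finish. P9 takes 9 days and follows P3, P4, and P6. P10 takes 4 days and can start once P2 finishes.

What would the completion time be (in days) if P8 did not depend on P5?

Before: longest chain P1→P3→P5→P8 = 1+9+8+9 = 27, finish 27.
Without P5→P8, P8's earliest start moves from 18 to 0.
New critical path: P1→P3→P6→P9 = 1+9+6+9 = 25 ⇒ 25 days.

25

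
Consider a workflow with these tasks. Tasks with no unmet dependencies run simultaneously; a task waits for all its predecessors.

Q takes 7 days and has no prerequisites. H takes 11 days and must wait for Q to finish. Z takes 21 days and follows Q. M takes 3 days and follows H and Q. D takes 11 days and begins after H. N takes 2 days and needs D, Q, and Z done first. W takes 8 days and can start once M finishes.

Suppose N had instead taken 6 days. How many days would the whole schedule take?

35

Actual critical path: Q→H→D→N = 7+11+11+2 = 31 ⇒ 31 days.
N lies on that path, so at 6 days the path becomes 35 days.
No other chain overtakes it, so the finish is 35 days.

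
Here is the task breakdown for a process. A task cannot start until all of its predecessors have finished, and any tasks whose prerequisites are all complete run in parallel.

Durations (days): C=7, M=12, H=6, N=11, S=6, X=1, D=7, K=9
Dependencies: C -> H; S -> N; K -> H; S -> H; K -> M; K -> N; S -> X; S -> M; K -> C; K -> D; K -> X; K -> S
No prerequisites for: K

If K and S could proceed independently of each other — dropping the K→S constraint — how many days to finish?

22

Original critical path: K→S→M = 9+6+12 = 27 ⇒ 27 days.
Without K→S, S's earliest start moves from 9 to 0.
The longest chain is now K→C→H = 9+7+6 = 22, so the plan takes 22 days.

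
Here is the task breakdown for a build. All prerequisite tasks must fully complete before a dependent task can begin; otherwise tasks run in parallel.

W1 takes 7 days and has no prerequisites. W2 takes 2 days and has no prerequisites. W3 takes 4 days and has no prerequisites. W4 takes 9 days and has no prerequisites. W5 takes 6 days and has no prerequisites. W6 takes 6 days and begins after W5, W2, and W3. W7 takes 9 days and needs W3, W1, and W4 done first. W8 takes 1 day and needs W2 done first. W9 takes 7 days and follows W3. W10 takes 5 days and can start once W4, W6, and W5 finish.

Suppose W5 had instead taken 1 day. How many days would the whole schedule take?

Critical path before the change: W4→W7 = 9+9 = 18 giving 18 days.
W5 is off the critical path — its longest chain is 17 days, giving 1 of slack.
That remains the longest chain; total 18 days.

18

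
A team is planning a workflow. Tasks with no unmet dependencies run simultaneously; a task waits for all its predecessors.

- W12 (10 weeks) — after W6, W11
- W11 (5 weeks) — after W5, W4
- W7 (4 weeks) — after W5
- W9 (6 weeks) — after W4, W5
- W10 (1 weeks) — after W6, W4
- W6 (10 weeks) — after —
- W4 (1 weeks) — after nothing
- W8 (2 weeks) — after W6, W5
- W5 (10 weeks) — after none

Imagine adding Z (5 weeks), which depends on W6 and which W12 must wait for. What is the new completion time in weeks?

Originally the project takes 25 weeks.
With Z inserted, W12 now waits for max(W6, W11, Z).
New critical path: W5→W11→W12 = 10+5+10 = 25 ⇒ 25 weeks.

25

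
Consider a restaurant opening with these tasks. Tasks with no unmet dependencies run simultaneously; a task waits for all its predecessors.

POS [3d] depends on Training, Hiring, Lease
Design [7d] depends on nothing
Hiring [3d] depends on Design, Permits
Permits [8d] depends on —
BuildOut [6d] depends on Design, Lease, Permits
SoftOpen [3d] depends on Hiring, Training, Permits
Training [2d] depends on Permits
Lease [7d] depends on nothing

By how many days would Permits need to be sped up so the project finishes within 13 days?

1

Current finish: 14 days; target: 13.
Permits is on every critical path, so each day cut from Permits cuts the finish by one (this holds down to a finish of 13).
Need 14 − 13 = 1 day off Permits → Permits becomes 7 days, finish becomes 13.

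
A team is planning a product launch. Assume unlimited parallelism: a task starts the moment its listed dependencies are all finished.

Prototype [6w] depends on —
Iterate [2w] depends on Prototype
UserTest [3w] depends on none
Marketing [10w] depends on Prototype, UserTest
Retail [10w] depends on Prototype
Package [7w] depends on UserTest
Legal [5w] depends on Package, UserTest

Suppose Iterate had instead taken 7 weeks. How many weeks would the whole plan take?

As given, the longest chain is Prototype→Marketing = 6+10 = 16, so the finish is 16 weeks.
Iterate is off the critical path — its longest chain is 8 weeks, giving 8 of slack.
No other chain overtakes it, so the finish is 16 weeks.

16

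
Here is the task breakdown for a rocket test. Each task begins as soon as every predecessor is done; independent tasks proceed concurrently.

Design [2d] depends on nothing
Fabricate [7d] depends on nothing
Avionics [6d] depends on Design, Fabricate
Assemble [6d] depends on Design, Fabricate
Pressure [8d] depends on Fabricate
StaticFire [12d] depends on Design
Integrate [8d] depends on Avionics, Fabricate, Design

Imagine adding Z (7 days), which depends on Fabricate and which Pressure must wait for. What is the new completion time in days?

Originally the plan takes 21 days.
With Z inserted, Pressure now waits for max(Fabricate, Z).
New critical path: Fabricate→Z→Pressure = 7+7+8 = 22 ⇒ 22 days.

22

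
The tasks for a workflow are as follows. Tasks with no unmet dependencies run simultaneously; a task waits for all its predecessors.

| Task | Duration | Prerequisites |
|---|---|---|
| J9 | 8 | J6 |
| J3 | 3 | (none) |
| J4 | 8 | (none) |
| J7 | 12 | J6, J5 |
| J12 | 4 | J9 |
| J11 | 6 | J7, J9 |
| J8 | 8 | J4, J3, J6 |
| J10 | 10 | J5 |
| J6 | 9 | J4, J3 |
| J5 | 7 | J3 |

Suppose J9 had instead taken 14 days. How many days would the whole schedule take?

Actual critical path: J4→J6→J7→J11 = 8+9+12+6 = 35 ⇒ 35 days.
The longest path through J9 is only 31 days, so J9 has float 4.
Now J4→J6→J9→J11 = 8+9+14+6 = 37 is longest, so the finish becomes 37 days.

37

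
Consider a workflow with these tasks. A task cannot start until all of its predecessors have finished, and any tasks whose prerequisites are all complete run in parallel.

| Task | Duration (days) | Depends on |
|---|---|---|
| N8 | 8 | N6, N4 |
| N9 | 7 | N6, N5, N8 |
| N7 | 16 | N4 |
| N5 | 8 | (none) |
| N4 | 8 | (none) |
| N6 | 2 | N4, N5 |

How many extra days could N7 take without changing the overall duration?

1

N4→N6→N8→N9 = 8+2+8+7 = 25 sets the makespan at 25 days.
N7 finishes as early as 24 and must finish by 25.
So N7 can slip 25 − 24 = 1 day.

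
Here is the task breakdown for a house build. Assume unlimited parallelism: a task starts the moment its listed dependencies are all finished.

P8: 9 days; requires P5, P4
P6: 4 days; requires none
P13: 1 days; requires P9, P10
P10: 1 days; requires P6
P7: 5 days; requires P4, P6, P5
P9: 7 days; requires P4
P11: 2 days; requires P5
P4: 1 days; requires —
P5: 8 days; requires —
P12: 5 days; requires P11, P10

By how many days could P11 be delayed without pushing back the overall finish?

Critical path: P5→P8 = 8+9 = 17, so the finish is 17 days.
Longest path through P11: 15 days (earliest finish 10, latest finish 12).
So P11 can slip 12 − 10 = 2 days.

2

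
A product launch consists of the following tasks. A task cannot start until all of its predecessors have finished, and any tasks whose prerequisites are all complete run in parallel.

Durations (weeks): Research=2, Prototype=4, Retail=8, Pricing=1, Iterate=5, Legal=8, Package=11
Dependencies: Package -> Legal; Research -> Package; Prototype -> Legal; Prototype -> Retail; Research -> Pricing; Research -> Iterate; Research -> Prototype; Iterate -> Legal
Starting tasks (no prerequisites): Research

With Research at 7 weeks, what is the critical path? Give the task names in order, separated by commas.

Research, Package, Legal

Critical path before the change: Research→Package→Legal = 2+11+8 = 21 giving 21 weeks.
Research lies on that path, so at 7 weeks the path becomes 26 weeks.
No other chain overtakes it, so the finish is 26 weeks.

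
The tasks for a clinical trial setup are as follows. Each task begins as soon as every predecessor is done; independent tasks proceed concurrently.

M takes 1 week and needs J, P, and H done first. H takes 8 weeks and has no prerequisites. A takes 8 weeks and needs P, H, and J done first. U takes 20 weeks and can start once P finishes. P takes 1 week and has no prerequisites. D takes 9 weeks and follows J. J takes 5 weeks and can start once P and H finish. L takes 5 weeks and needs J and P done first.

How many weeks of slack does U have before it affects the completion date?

H→J→D = 8+5+9 = 22 sets the makespan at 22 weeks.
U finishes as early as 21 and must finish by 22.
Float = 22 − 21 = 1.

1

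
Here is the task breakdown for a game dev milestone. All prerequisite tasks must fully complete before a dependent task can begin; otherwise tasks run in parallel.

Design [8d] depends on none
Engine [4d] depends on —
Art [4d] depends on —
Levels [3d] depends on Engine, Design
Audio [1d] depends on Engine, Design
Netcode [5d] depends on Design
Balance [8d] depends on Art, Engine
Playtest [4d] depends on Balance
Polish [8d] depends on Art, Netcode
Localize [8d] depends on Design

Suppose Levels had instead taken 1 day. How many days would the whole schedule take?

21

The binding path is Design→Netcode→Polish = 8+5+8 = 21; finish at 21 days.
Levels has 10 days of float (longest path through it is 11).
No other chain overtakes it, so the finish is 21 days.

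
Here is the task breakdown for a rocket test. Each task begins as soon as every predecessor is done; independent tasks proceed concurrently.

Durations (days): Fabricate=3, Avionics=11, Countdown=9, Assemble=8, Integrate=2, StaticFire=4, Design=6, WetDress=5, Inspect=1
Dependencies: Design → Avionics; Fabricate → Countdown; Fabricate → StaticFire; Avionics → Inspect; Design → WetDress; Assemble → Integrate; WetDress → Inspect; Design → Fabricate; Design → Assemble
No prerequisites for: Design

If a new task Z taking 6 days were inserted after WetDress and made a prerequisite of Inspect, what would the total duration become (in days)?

Originally the schedule takes 18 days.
With Z inserted, Inspect now waits for max(Avionics, WetDress, Z).
New critical path: Design→Fabricate→Countdown = 6+3+9 = 18 ⇒ 18 days.

18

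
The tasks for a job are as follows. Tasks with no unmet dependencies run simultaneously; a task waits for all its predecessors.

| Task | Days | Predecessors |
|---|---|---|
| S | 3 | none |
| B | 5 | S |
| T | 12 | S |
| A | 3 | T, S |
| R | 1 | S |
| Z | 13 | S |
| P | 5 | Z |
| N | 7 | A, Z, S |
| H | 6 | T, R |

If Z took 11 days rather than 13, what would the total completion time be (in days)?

The binding path is S→T→A→N = 3+12+3+7 = 25; finish at 25 days.
Z has 2 days of float (longest path through it is 23).
The critical path is still S→T→A→N; finish is now 25 days.

25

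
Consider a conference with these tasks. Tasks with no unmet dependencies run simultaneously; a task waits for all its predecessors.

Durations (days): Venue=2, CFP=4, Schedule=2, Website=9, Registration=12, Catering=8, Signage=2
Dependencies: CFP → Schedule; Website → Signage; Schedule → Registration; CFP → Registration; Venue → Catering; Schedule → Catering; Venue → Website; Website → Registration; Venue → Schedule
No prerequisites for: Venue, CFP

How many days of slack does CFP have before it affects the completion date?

5

Venue→Website→Registration = 2+9+12 = 23 sets the makespan at 23 days.
CFP finishes as early as 4 and must finish by 9.
So CFP can slip 9 − 4 = 5 days.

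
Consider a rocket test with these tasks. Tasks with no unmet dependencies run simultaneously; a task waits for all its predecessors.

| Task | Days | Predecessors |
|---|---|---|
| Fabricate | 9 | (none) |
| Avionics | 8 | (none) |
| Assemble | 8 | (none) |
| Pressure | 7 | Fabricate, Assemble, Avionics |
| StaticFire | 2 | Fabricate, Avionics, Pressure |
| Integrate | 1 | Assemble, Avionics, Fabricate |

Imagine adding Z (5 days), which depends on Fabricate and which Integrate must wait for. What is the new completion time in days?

Originally the schedule takes 18 days.
With Z inserted, Integrate now waits for max(Assemble, Avionics, Fabricate, Z).
New critical path: Fabricate→Pressure→StaticFire = 9+7+2 = 18 ⇒ 18 days.

18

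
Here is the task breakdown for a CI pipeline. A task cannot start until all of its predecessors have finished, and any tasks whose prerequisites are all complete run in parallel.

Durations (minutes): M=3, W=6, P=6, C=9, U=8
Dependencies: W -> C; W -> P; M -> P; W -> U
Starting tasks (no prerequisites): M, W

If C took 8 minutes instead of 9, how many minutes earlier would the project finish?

As given, the longest chain is W→C = 6+9 = 15, so the finish is 15 minutes.
C lies on that path, so at 8 minutes the path becomes 14 minutes.
No other chain overtakes it, so the finish is 14 minutes.
Change in finish: 14 − 15 = -1 minutes.

1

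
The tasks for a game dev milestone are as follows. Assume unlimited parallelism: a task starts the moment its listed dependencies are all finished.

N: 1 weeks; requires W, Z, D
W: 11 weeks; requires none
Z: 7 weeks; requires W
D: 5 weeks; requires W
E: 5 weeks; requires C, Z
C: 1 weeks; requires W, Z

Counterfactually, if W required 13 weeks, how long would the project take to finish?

Actual critical path: W→Z→C→E = 11+7+1+5 = 24 ⇒ 24 weeks.
Since W is critical, the +2 change carries straight to that chain (now 26 weeks).
That remains the longest chain; total 26 weeks.

26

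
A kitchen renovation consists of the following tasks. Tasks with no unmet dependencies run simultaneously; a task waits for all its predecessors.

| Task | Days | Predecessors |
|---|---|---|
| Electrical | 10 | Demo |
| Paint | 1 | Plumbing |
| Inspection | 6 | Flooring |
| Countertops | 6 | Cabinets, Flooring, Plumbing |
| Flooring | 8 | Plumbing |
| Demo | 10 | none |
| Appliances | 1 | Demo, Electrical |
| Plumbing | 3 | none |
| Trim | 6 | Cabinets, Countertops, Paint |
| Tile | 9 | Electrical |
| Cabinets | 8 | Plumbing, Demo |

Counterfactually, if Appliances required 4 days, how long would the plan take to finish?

30

As given, the longest chain is Demo→Cabinets→Countertops→Trim = 10+8+6+6 = 30, so the finish is 30 days.
The longest path through Appliances is only 21 days, so Appliances has float 9.
No other chain overtakes it, so the finish is 30 days.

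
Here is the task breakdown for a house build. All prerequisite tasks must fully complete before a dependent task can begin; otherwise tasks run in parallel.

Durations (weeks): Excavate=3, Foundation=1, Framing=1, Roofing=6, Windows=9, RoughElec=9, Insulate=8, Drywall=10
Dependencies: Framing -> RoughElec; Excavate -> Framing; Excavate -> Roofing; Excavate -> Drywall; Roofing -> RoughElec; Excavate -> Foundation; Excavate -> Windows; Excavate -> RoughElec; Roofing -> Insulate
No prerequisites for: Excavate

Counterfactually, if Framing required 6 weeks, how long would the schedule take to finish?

18

Baseline: Excavate→Roofing→RoughElec = 3+6+9 = 18 → 18 weeks.
The longest path through Framing is only 13 weeks, so Framing has float 5.
Now Excavate→Framing→RoughElec = 3+6+9 = 18 is longest, so the finish becomes 18 weeks.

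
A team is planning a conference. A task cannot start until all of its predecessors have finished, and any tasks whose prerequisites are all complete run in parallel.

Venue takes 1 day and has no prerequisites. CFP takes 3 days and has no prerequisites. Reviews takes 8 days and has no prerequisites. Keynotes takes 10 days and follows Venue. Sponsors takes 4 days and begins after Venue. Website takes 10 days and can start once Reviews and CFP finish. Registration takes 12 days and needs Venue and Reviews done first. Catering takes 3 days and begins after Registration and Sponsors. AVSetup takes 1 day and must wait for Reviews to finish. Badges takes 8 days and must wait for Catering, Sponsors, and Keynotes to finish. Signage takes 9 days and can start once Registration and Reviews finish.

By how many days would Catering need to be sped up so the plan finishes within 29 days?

2

Current finish: 31 days; target: 29.
Catering is on every critical path, so each day cut from Catering cuts the finish by one (this holds down to a finish of 29).
Need 31 − 29 = 2 days off Catering → Catering becomes 1 day, finish becomes 29.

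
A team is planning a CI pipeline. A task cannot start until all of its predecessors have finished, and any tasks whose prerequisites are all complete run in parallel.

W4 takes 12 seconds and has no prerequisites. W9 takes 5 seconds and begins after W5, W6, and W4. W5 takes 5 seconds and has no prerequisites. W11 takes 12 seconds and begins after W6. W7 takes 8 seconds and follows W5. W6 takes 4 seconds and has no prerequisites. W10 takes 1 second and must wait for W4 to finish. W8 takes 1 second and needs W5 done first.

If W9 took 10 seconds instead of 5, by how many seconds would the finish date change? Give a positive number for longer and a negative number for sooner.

Baseline: W4→W9 = 12+5 = 17 → 17 seconds.
W9 lies on that path, so at 10 seconds the path becomes 22 seconds.
That remains the longest chain; total 22 seconds.
Change in finish: 22 − 17 = +5 seconds.

5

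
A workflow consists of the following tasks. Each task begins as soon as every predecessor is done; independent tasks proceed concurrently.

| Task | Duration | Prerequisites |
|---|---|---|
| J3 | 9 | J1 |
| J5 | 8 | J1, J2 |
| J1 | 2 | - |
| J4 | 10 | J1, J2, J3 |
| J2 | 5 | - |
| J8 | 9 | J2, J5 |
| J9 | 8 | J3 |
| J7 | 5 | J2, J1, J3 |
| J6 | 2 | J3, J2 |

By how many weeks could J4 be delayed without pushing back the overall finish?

Critical path: J2→J5→J8 = 5+8+9 = 22, so the finish is 22 weeks.
J4 finishes as early as 21 and must finish by 22.
So J4 can slip 22 − 21 = 1 week.

1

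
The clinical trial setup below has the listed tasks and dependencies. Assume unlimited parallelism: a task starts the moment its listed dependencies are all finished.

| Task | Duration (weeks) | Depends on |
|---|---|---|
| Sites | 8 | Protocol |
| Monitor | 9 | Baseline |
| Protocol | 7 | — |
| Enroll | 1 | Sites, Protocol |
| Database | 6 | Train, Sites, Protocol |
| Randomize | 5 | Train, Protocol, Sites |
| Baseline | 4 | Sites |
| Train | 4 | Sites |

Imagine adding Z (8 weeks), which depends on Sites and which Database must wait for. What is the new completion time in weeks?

29

Originally the job takes 28 weeks.
With Z inserted, Database now waits for max(Train, Sites, Protocol, Z).
New critical path: Protocol→Sites→Z→Database = 7+8+8+6 = 29 ⇒ 29 weeks.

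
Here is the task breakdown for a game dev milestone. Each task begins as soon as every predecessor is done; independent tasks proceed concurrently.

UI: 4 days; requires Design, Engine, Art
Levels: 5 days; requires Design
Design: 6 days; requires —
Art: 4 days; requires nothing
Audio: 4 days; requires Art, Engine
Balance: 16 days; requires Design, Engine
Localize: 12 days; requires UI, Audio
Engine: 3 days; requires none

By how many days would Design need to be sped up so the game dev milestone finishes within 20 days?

2

Current finish: 22 days; target: 20.
Design is on every critical path, so each day cut from Design cuts the finish by one (this holds down to a finish of 20).
Need 22 − 20 = 2 days off Design → Design becomes 4 days, finish becomes 20.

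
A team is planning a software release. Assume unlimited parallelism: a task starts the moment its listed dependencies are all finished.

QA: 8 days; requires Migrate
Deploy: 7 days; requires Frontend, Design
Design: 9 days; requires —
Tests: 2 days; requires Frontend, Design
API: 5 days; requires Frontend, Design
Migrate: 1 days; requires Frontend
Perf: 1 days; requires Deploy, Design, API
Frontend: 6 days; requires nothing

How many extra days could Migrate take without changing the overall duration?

The longest chain is Design→Deploy→Perf = 9+7+1 = 17; overall finish 17 days.
Migrate finishes as early as 7 and must finish by 9.
Float = 17 − 15 = 2.

2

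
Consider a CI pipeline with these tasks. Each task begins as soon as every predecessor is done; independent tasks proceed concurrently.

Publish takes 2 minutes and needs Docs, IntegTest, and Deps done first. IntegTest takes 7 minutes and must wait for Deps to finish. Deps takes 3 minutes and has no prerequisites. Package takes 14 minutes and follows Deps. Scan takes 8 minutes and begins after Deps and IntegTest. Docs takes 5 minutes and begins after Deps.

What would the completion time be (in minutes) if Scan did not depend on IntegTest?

Original critical path: Deps→IntegTest→Scan = 3+7+8 = 18 ⇒ 18 minutes.
Without IntegTest→Scan, Scan's earliest start moves from 10 to 3.
New critical path: Deps→Package = 3+14 = 17 ⇒ 17 minutes.

17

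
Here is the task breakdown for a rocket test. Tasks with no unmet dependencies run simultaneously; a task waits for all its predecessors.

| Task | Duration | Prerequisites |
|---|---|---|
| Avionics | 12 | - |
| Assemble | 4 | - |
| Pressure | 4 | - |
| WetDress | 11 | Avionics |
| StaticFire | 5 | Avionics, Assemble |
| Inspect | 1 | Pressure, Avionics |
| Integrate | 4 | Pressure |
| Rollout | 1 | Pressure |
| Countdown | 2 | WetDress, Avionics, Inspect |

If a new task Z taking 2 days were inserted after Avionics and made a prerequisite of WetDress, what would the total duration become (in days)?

Originally the job takes 25 days.
With Z inserted, WetDress now waits for max(Avionics, Z).
New critical path: Avionics→Z→WetDress→Countdown = 12+2+11+2 = 27 ⇒ 27 days.

27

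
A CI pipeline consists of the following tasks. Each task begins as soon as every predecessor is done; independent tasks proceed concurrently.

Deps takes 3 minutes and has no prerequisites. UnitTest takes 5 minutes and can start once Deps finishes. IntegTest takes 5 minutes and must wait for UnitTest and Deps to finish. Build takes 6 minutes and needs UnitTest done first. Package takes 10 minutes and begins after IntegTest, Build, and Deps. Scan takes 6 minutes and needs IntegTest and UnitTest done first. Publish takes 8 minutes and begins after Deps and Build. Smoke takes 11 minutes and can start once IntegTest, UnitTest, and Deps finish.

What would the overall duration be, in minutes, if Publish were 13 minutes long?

Actual critical path: Deps→UnitTest→IntegTest→Smoke = 3+5+5+11 = 24 ⇒ 24 minutes.
Publish has 2 minutes of float (longest path through it is 22).
New critical path: Deps→UnitTest→Build→Publish = 3+5+6+13 = 27 ⇒ 27 minutes.

27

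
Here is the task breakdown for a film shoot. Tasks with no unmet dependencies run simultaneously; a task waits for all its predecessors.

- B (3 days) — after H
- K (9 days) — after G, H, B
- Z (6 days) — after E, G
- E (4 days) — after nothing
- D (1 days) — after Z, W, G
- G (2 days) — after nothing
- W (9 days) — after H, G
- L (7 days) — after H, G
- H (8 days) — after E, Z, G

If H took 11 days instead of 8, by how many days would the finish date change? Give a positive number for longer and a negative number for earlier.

3

The binding path is E→Z→H→B→K = 4+6+8+3+9 = 30; finish at 30 days.
H is on the critical path; changing it to 11 makes that path 33 days.
The critical path is still E→Z→H→B→K; finish is now 33 days.
Change in finish: 33 − 30 = +3 days.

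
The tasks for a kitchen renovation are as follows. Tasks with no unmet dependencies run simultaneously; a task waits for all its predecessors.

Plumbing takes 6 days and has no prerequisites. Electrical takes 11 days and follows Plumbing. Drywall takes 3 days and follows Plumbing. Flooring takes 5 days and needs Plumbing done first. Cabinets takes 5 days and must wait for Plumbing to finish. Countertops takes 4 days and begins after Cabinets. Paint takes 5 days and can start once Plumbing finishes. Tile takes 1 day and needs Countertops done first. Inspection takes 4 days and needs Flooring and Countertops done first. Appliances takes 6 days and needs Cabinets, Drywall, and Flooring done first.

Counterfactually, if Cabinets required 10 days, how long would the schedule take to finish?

24

As given, the longest chain is Plumbing→Cabinets→Countertops→Inspection = 6+5+4+4 = 19, so the finish is 19 days.
Cabinets lies on that path, so at 10 days the path becomes 24 days.
The critical path is still Plumbing→Cabinets→Countertops→Inspection; finish is now 24 days.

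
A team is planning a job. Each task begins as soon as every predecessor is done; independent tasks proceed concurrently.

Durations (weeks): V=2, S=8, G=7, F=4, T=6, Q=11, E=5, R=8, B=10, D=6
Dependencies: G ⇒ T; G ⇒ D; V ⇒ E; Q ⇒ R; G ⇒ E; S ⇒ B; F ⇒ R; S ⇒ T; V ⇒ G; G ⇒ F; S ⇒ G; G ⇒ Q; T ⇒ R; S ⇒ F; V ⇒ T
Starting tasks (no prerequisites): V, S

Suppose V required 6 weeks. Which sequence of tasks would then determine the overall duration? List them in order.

S, G, Q, R

Critical path before the change: S→G→Q→R = 8+7+11+8 = 34 giving 34 weeks.
The longest path through V is only 28 weeks, so V has float 6.
The critical path is still S→G→Q→R; finish is now 34 weeks.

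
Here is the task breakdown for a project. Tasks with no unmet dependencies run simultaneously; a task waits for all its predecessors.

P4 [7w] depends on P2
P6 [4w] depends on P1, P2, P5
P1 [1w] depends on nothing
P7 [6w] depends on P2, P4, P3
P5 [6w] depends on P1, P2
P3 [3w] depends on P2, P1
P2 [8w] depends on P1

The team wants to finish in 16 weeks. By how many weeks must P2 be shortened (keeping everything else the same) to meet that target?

6

Current finish: 22 weeks; target: 16.
P2 is on every critical path, so each week cut from P2 cuts the finish by one (this holds down to a finish of 15).
Need 22 − 16 = 6 weeks off P2 → P2 becomes 2 weeks, finish becomes 16.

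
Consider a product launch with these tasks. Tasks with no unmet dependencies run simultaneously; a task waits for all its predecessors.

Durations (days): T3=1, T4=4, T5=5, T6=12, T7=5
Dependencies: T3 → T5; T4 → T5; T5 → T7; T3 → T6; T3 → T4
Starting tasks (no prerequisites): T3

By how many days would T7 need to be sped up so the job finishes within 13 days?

Current finish: 15 days; target: 13.
T7 is on every critical path, so each day cut from T7 cuts the finish by one (this holds down to a finish of 13).
Need 15 − 13 = 2 days off T7 → T7 becomes 3 days, finish becomes 13.

2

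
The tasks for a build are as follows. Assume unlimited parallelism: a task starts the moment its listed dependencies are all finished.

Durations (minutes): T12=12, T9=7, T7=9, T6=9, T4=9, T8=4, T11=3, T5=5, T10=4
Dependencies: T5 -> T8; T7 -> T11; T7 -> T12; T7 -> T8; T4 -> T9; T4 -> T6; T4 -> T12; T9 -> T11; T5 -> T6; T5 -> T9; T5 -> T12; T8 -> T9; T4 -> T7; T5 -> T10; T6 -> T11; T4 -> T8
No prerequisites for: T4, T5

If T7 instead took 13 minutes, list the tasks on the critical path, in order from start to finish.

T4, T7, T8, T9, T11

Critical path before the change: T4→T7→T8→T9→T11 = 9+9+4+7+3 = 32 giving 32 minutes.
T7 lies on that path, so at 13 minutes the path becomes 36 minutes.
No other chain overtakes it, so the finish is 36 minutes.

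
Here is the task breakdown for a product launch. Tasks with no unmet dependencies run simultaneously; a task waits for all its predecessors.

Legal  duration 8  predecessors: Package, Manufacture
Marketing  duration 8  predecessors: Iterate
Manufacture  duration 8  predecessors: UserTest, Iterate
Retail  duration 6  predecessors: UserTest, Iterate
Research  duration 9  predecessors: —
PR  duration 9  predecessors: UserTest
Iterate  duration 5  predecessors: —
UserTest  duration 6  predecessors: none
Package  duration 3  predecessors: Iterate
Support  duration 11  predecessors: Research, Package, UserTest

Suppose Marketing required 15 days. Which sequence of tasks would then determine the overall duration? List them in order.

Critical path before the change: UserTest→Manufacture→Legal = 6+8+8 = 22 giving 22 days.
Marketing is off the critical path — its longest chain is 13 days, giving 9 of slack.
No other chain overtakes it, so the finish is 22 days.

UserTest, Manufacture, Legal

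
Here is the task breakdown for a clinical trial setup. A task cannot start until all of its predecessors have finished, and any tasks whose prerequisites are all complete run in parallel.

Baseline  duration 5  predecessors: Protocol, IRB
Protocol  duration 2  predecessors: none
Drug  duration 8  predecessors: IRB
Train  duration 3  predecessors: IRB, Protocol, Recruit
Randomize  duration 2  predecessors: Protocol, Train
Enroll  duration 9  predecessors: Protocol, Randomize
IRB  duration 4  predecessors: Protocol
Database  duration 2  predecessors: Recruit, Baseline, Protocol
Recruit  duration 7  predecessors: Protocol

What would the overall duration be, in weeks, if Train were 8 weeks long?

As given, the longest chain is Protocol→Recruit→Train→Randomize→Enroll = 2+7+3+2+9 = 23, so the finish is 23 weeks.
Train is on the critical path; changing it to 8 makes that path 28 weeks.
No other chain overtakes it, so the finish is 28 weeks.

28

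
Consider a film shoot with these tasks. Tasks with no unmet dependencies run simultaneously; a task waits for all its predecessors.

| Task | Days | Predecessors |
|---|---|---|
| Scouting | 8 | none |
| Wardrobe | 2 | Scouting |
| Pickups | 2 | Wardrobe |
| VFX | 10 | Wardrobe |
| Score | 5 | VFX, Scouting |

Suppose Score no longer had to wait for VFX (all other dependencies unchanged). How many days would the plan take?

20

Original critical path: Scouting→Wardrobe→VFX→Score = 8+2+10+5 = 25 ⇒ 25 days.
Without VFX→Score, Score's earliest start moves from 20 to 8.
The longest chain is now Scouting→Wardrobe→VFX = 8+2+10 = 20, so the plan takes 20 days.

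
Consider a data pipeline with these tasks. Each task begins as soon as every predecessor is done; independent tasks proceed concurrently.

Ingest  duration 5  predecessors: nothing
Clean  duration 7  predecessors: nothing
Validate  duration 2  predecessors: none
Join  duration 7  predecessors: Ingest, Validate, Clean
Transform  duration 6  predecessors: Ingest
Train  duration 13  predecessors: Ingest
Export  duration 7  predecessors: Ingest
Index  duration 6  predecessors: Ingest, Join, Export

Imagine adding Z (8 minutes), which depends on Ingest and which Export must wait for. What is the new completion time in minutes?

26

Originally the plan takes 20 minutes.
With Z inserted, Export now waits for max(Ingest, Z).
New critical path: Ingest→Z→Export→Index = 5+8+7+6 = 26 ⇒ 26 minutes.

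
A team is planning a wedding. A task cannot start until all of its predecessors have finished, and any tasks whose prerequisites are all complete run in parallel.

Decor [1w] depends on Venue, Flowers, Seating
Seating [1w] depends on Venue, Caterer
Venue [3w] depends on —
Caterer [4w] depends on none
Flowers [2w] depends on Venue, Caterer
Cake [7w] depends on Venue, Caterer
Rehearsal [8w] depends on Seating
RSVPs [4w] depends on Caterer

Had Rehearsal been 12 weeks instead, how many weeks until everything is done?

17

Critical path before the change: Caterer→Seating→Rehearsal = 4+1+8 = 13 giving 13 weeks.
Rehearsal lies on that path, so at 12 weeks the path becomes 17 weeks.
No other chain overtakes it, so the finish is 17 weeks.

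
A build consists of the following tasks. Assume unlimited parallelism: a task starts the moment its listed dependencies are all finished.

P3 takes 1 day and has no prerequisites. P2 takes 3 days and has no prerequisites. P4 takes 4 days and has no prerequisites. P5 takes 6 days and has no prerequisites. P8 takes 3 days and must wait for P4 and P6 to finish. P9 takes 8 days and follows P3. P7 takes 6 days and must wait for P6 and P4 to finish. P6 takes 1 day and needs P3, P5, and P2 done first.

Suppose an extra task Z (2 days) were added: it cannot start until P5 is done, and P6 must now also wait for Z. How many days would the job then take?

15

Originally the job takes 13 days.
With Z inserted, P6 now waits for max(P3, P5, P2, Z).
New critical path: P5→Z→P6→P7 = 6+2+1+6 = 15 ⇒ 15 days.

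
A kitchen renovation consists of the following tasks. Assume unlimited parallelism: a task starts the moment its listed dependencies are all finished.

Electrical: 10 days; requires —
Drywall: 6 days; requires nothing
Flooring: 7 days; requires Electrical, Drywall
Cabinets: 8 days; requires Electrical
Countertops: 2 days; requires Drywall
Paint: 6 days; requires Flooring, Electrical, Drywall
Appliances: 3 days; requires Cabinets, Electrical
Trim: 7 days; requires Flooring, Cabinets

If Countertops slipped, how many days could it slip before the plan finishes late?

Critical path: Electrical→Cabinets→Trim = 10+8+7 = 25, so the finish is 25 days.
Countertops finishes as early as 8 and must finish by 25.
Slack of Countertops = 23 − 6 = 17 days.

17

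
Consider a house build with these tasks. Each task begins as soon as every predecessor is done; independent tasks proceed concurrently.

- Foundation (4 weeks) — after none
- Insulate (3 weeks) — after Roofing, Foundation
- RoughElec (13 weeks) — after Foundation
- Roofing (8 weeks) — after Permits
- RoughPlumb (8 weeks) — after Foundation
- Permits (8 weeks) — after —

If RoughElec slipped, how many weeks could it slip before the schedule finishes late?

Critical path: Permits→Roofing→Insulate = 8+8+3 = 19, so the finish is 19 weeks.
RoughElec finishes as early as 17 and must finish by 19.
Slack of RoughElec = 6 − 4 = 2 weeks.

2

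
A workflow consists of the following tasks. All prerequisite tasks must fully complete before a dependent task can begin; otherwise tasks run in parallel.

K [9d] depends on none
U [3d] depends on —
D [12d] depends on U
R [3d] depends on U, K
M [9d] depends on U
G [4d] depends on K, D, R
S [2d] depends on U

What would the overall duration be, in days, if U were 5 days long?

As given, the longest chain is U→D→G = 3+12+4 = 19, so the finish is 19 days.
U is on the critical path; changing it to 5 makes that path 21 days.
No other chain overtakes it, so the finish is 21 days.

21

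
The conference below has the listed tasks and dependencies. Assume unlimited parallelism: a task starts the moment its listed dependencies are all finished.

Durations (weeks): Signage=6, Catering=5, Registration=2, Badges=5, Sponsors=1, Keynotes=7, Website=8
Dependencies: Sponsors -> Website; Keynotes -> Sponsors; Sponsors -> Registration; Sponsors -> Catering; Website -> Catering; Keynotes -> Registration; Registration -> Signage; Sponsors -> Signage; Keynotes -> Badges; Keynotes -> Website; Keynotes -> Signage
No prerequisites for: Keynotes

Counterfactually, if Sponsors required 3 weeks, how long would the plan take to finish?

23

Actual critical path: Keynotes→Sponsors→Website→Catering = 7+1+8+5 = 21 ⇒ 21 weeks.
Sponsors is on the critical path; changing it to 3 makes that path 23 weeks.
The critical path is still Keynotes→Sponsors→Website→Catering; finish is now 23 weeks.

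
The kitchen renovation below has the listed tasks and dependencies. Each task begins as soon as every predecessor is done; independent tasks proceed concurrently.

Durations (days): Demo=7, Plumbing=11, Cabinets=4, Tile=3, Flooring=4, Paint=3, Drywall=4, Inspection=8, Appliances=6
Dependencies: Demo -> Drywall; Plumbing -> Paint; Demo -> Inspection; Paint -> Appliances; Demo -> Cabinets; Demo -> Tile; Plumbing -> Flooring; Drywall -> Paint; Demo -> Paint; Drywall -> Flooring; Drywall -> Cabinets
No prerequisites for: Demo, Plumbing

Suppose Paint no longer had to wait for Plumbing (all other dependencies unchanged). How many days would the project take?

20

Before: longest chain Demo→Drywall→Paint→Appliances = 7+4+3+6 = 20, finish 20.
Dropping Plumbing→Paint doesn't change Paint's earliest start (11); another predecessor still binds.
The longest chain is now Demo→Drywall→Paint→Appliances = 7+4+3+6 = 20, so the project takes 20 days.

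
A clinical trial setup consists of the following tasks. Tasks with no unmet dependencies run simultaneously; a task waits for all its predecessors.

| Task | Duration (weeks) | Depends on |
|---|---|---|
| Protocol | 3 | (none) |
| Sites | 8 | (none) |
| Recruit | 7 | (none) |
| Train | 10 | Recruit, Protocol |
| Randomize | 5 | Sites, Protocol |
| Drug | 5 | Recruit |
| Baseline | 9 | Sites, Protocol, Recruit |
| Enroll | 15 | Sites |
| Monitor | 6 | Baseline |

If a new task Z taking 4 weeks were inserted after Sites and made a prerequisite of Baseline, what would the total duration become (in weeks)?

27

Originally the plan takes 23 weeks.
With Z inserted, Baseline now waits for max(Sites, Protocol, Recruit, Z).
New critical path: Sites→Z→Baseline→Monitor = 8+4+9+6 = 27 ⇒ 27 weeks.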